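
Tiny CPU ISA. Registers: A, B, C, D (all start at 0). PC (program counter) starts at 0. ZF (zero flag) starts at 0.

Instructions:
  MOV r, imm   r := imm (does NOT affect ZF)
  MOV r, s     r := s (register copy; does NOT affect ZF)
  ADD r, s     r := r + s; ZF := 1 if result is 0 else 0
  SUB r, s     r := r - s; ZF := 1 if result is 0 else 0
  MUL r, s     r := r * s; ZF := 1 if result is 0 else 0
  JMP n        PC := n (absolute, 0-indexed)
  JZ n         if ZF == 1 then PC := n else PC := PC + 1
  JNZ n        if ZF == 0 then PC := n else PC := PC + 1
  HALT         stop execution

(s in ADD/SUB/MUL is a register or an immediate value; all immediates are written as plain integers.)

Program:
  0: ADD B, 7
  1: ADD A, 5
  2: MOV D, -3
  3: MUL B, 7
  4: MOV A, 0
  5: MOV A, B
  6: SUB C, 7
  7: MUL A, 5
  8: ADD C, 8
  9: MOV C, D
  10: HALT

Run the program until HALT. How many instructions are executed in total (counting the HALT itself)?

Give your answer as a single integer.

Answer: 11

Derivation:
Step 1: PC=0 exec 'ADD B, 7'. After: A=0 B=7 C=0 D=0 ZF=0 PC=1
Step 2: PC=1 exec 'ADD A, 5'. After: A=5 B=7 C=0 D=0 ZF=0 PC=2
Step 3: PC=2 exec 'MOV D, -3'. After: A=5 B=7 C=0 D=-3 ZF=0 PC=3
Step 4: PC=3 exec 'MUL B, 7'. After: A=5 B=49 C=0 D=-3 ZF=0 PC=4
Step 5: PC=4 exec 'MOV A, 0'. After: A=0 B=49 C=0 D=-3 ZF=0 PC=5
Step 6: PC=5 exec 'MOV A, B'. After: A=49 B=49 C=0 D=-3 ZF=0 PC=6
Step 7: PC=6 exec 'SUB C, 7'. After: A=49 B=49 C=-7 D=-3 ZF=0 PC=7
Step 8: PC=7 exec 'MUL A, 5'. After: A=245 B=49 C=-7 D=-3 ZF=0 PC=8
Step 9: PC=8 exec 'ADD C, 8'. After: A=245 B=49 C=1 D=-3 ZF=0 PC=9
Step 10: PC=9 exec 'MOV C, D'. After: A=245 B=49 C=-3 D=-3 ZF=0 PC=10
Step 11: PC=10 exec 'HALT'. After: A=245 B=49 C=-3 D=-3 ZF=0 PC=10 HALTED
Total instructions executed: 11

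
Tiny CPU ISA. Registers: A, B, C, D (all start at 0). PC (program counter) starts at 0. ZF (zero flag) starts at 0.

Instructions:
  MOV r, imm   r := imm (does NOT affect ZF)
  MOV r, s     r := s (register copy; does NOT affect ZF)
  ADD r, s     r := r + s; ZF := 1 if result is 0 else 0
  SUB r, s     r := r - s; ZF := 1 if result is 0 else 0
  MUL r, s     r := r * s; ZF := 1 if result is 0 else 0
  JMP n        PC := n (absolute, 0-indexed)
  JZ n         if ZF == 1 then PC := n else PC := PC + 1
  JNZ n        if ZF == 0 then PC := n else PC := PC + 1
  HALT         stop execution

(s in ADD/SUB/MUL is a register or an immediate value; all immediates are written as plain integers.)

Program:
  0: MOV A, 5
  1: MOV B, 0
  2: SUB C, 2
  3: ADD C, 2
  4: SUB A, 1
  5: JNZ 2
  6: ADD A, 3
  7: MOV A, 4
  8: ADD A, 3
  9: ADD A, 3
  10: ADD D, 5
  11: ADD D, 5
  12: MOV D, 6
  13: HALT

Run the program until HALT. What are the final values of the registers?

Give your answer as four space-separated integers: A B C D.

Step 1: PC=0 exec 'MOV A, 5'. After: A=5 B=0 C=0 D=0 ZF=0 PC=1
Step 2: PC=1 exec 'MOV B, 0'. After: A=5 B=0 C=0 D=0 ZF=0 PC=2
Step 3: PC=2 exec 'SUB C, 2'. After: A=5 B=0 C=-2 D=0 ZF=0 PC=3
Step 4: PC=3 exec 'ADD C, 2'. After: A=5 B=0 C=0 D=0 ZF=1 PC=4
Step 5: PC=4 exec 'SUB A, 1'. After: A=4 B=0 C=0 D=0 ZF=0 PC=5
Step 6: PC=5 exec 'JNZ 2'. After: A=4 B=0 C=0 D=0 ZF=0 PC=2
Step 7: PC=2 exec 'SUB C, 2'. After: A=4 B=0 C=-2 D=0 ZF=0 PC=3
Step 8: PC=3 exec 'ADD C, 2'. After: A=4 B=0 C=0 D=0 ZF=1 PC=4
Step 9: PC=4 exec 'SUB A, 1'. After: A=3 B=0 C=0 D=0 ZF=0 PC=5
Step 10: PC=5 exec 'JNZ 2'. After: A=3 B=0 C=0 D=0 ZF=0 PC=2
Step 11: PC=2 exec 'SUB C, 2'. After: A=3 B=0 C=-2 D=0 ZF=0 PC=3
Step 12: PC=3 exec 'ADD C, 2'. After: A=3 B=0 C=0 D=0 ZF=1 PC=4
Step 13: PC=4 exec 'SUB A, 1'. After: A=2 B=0 C=0 D=0 ZF=0 PC=5
Step 14: PC=5 exec 'JNZ 2'. After: A=2 B=0 C=0 D=0 ZF=0 PC=2
Step 15: PC=2 exec 'SUB C, 2'. After: A=2 B=0 C=-2 D=0 ZF=0 PC=3
Step 16: PC=3 exec 'ADD C, 2'. After: A=2 B=0 C=0 D=0 ZF=1 PC=4
Step 17: PC=4 exec 'SUB A, 1'. After: A=1 B=0 C=0 D=0 ZF=0 PC=5
Step 18: PC=5 exec 'JNZ 2'. After: A=1 B=0 C=0 D=0 ZF=0 PC=2
Step 19: PC=2 exec 'SUB C, 2'. After: A=1 B=0 C=-2 D=0 ZF=0 PC=3
Step 20: PC=3 exec 'ADD C, 2'. After: A=1 B=0 C=0 D=0 ZF=1 PC=4
Step 21: PC=4 exec 'SUB A, 1'. After: A=0 B=0 C=0 D=0 ZF=1 PC=5
Step 22: PC=5 exec 'JNZ 2'. After: A=0 B=0 C=0 D=0 ZF=1 PC=6
Step 23: PC=6 exec 'ADD A, 3'. After: A=3 B=0 C=0 D=0 ZF=0 PC=7
Step 24: PC=7 exec 'MOV A, 4'. After: A=4 B=0 C=0 D=0 ZF=0 PC=8
Step 25: PC=8 exec 'ADD A, 3'. After: A=7 B=0 C=0 D=0 ZF=0 PC=9
Step 26: PC=9 exec 'ADD A, 3'. After: A=10 B=0 C=0 D=0 ZF=0 PC=10
Step 27: PC=10 exec 'ADD D, 5'. After: A=10 B=0 C=0 D=5 ZF=0 PC=11
Step 28: PC=11 exec 'ADD D, 5'. After: A=10 B=0 C=0 D=10 ZF=0 PC=12
Step 29: PC=12 exec 'MOV D, 6'. After: A=10 B=0 C=0 D=6 ZF=0 PC=13
Step 30: PC=13 exec 'HALT'. After: A=10 B=0 C=0 D=6 ZF=0 PC=13 HALTED

Answer: 10 0 0 6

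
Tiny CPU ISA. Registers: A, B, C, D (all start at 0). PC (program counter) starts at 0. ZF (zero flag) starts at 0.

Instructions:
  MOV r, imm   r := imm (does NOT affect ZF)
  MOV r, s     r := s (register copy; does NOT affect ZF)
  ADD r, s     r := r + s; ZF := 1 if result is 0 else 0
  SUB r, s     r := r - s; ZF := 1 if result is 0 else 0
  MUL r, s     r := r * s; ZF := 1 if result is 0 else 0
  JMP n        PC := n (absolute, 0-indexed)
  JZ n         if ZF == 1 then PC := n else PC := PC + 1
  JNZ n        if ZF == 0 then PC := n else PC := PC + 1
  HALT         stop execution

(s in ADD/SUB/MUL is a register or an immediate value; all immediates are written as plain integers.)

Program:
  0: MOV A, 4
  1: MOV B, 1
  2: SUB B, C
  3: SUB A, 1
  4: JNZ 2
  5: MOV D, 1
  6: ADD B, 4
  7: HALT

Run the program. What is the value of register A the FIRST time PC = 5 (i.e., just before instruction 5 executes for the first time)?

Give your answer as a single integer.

Step 1: PC=0 exec 'MOV A, 4'. After: A=4 B=0 C=0 D=0 ZF=0 PC=1
Step 2: PC=1 exec 'MOV B, 1'. After: A=4 B=1 C=0 D=0 ZF=0 PC=2
Step 3: PC=2 exec 'SUB B, C'. After: A=4 B=1 C=0 D=0 ZF=0 PC=3
Step 4: PC=3 exec 'SUB A, 1'. After: A=3 B=1 C=0 D=0 ZF=0 PC=4
Step 5: PC=4 exec 'JNZ 2'. After: A=3 B=1 C=0 D=0 ZF=0 PC=2
Step 6: PC=2 exec 'SUB B, C'. After: A=3 B=1 C=0 D=0 ZF=0 PC=3
Step 7: PC=3 exec 'SUB A, 1'. After: A=2 B=1 C=0 D=0 ZF=0 PC=4
Step 8: PC=4 exec 'JNZ 2'. After: A=2 B=1 C=0 D=0 ZF=0 PC=2
Step 9: PC=2 exec 'SUB B, C'. After: A=2 B=1 C=0 D=0 ZF=0 PC=3
Step 10: PC=3 exec 'SUB A, 1'. After: A=1 B=1 C=0 D=0 ZF=0 PC=4
Step 11: PC=4 exec 'JNZ 2'. After: A=1 B=1 C=0 D=0 ZF=0 PC=2
Step 12: PC=2 exec 'SUB B, C'. After: A=1 B=1 C=0 D=0 ZF=0 PC=3
Step 13: PC=3 exec 'SUB A, 1'. After: A=0 B=1 C=0 D=0 ZF=1 PC=4
Step 14: PC=4 exec 'JNZ 2'. After: A=0 B=1 C=0 D=0 ZF=1 PC=5
First time PC=5: A=0

0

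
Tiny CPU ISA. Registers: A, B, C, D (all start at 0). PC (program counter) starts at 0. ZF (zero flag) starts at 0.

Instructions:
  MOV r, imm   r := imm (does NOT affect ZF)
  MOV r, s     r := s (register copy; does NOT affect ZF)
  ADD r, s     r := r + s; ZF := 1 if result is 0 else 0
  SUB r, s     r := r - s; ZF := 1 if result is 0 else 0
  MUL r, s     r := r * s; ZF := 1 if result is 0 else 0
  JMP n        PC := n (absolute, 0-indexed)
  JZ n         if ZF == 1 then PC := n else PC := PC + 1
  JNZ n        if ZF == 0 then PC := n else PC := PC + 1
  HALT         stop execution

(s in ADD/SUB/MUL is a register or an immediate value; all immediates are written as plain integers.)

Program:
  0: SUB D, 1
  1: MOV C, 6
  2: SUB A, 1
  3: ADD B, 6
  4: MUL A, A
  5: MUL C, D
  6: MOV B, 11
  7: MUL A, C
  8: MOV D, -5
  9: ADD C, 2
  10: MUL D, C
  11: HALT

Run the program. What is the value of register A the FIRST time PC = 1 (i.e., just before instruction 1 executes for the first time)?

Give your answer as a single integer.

Step 1: PC=0 exec 'SUB D, 1'. After: A=0 B=0 C=0 D=-1 ZF=0 PC=1
First time PC=1: A=0

0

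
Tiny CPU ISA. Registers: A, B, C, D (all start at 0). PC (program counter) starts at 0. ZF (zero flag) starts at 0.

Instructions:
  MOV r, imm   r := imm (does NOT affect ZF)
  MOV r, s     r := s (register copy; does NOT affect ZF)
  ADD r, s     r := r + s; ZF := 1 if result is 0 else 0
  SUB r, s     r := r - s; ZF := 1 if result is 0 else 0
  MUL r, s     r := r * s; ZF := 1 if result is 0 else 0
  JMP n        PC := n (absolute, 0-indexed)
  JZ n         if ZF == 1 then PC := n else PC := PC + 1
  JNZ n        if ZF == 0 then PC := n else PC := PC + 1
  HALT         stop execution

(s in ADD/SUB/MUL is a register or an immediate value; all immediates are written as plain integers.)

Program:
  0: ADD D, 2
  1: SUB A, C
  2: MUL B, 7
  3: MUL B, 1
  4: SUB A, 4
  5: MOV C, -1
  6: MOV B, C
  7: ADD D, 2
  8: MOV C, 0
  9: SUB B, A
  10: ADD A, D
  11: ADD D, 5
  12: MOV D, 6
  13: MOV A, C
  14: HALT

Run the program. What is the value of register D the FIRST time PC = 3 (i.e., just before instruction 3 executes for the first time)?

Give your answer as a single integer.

Step 1: PC=0 exec 'ADD D, 2'. After: A=0 B=0 C=0 D=2 ZF=0 PC=1
Step 2: PC=1 exec 'SUB A, C'. After: A=0 B=0 C=0 D=2 ZF=1 PC=2
Step 3: PC=2 exec 'MUL B, 7'. After: A=0 B=0 C=0 D=2 ZF=1 PC=3
First time PC=3: D=2

2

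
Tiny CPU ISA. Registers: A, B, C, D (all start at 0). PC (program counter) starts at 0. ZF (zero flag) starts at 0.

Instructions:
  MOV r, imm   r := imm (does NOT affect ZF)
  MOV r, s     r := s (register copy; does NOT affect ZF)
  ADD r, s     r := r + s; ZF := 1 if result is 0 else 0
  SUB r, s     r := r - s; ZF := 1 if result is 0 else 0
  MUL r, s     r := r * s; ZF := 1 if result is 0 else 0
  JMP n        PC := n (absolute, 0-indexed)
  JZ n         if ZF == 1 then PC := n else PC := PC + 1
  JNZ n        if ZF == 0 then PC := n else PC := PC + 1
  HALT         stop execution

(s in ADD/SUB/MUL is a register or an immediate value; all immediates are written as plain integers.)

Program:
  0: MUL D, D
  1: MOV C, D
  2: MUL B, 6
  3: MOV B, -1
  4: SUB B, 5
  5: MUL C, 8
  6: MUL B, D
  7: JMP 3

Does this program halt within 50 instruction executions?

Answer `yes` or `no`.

Step 1: PC=0 exec 'MUL D, D'. After: A=0 B=0 C=0 D=0 ZF=1 PC=1
Step 2: PC=1 exec 'MOV C, D'. After: A=0 B=0 C=0 D=0 ZF=1 PC=2
Step 3: PC=2 exec 'MUL B, 6'. After: A=0 B=0 C=0 D=0 ZF=1 PC=3
Step 4: PC=3 exec 'MOV B, -1'. After: A=0 B=-1 C=0 D=0 ZF=1 PC=4
Step 5: PC=4 exec 'SUB B, 5'. After: A=0 B=-6 C=0 D=0 ZF=0 PC=5
Step 6: PC=5 exec 'MUL C, 8'. After: A=0 B=-6 C=0 D=0 ZF=1 PC=6
Step 7: PC=6 exec 'MUL B, D'. After: A=0 B=0 C=0 D=0 ZF=1 PC=7
Step 8: PC=7 exec 'JMP 3'. After: A=0 B=0 C=0 D=0 ZF=1 PC=3
State after step 8 equals state after step 3: the program is in a cycle of length 5 and will never halt.

Answer: no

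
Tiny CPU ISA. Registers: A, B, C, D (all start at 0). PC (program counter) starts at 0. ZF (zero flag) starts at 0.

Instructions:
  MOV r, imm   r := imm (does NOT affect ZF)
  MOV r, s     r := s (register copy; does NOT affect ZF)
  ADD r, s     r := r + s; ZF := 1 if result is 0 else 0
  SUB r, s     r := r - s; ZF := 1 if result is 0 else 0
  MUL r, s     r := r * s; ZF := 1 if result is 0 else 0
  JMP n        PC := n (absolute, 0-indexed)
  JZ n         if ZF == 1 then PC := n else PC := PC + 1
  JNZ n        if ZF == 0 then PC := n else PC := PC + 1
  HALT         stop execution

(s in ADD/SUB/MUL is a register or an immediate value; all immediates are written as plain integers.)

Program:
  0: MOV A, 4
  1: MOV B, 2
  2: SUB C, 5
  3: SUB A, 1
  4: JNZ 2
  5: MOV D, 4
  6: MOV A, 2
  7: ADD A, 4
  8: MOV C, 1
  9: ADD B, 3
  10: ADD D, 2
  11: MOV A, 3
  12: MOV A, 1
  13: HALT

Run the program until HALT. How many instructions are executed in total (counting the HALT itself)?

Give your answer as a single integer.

Step 1: PC=0 exec 'MOV A, 4'. After: A=4 B=0 C=0 D=0 ZF=0 PC=1
Step 2: PC=1 exec 'MOV B, 2'. After: A=4 B=2 C=0 D=0 ZF=0 PC=2
Step 3: PC=2 exec 'SUB C, 5'. After: A=4 B=2 C=-5 D=0 ZF=0 PC=3
Step 4: PC=3 exec 'SUB A, 1'. After: A=3 B=2 C=-5 D=0 ZF=0 PC=4
Step 5: PC=4 exec 'JNZ 2'. After: A=3 B=2 C=-5 D=0 ZF=0 PC=2
Step 6: PC=2 exec 'SUB C, 5'. After: A=3 B=2 C=-10 D=0 ZF=0 PC=3
Step 7: PC=3 exec 'SUB A, 1'. After: A=2 B=2 C=-10 D=0 ZF=0 PC=4
Step 8: PC=4 exec 'JNZ 2'. After: A=2 B=2 C=-10 D=0 ZF=0 PC=2
Step 9: PC=2 exec 'SUB C, 5'. After: A=2 B=2 C=-15 D=0 ZF=0 PC=3
Step 10: PC=3 exec 'SUB A, 1'. After: A=1 B=2 C=-15 D=0 ZF=0 PC=4
Step 11: PC=4 exec 'JNZ 2'. After: A=1 B=2 C=-15 D=0 ZF=0 PC=2
Step 12: PC=2 exec 'SUB C, 5'. After: A=1 B=2 C=-20 D=0 ZF=0 PC=3
Step 13: PC=3 exec 'SUB A, 1'. After: A=0 B=2 C=-20 D=0 ZF=1 PC=4
Step 14: PC=4 exec 'JNZ 2'. After: A=0 B=2 C=-20 D=0 ZF=1 PC=5
Step 15: PC=5 exec 'MOV D, 4'. After: A=0 B=2 C=-20 D=4 ZF=1 PC=6
Step 16: PC=6 exec 'MOV A, 2'. After: A=2 B=2 C=-20 D=4 ZF=1 PC=7
Step 17: PC=7 exec 'ADD A, 4'. After: A=6 B=2 C=-20 D=4 ZF=0 PC=8
Step 18: PC=8 exec 'MOV C, 1'. After: A=6 B=2 C=1 D=4 ZF=0 PC=9
Step 19: PC=9 exec 'ADD B, 3'. After: A=6 B=5 C=1 D=4 ZF=0 PC=10
Step 20: PC=10 exec 'ADD D, 2'. After: A=6 B=5 C=1 D=6 ZF=0 PC=11
Step 21: PC=11 exec 'MOV A, 3'. After: A=3 B=5 C=1 D=6 ZF=0 PC=12
Step 22: PC=12 exec 'MOV A, 1'. After: A=1 B=5 C=1 D=6 ZF=0 PC=13
Step 23: PC=13 exec 'HALT'. After: A=1 B=5 C=1 D=6 ZF=0 PC=13 HALTED
Total instructions executed: 23

Answer: 23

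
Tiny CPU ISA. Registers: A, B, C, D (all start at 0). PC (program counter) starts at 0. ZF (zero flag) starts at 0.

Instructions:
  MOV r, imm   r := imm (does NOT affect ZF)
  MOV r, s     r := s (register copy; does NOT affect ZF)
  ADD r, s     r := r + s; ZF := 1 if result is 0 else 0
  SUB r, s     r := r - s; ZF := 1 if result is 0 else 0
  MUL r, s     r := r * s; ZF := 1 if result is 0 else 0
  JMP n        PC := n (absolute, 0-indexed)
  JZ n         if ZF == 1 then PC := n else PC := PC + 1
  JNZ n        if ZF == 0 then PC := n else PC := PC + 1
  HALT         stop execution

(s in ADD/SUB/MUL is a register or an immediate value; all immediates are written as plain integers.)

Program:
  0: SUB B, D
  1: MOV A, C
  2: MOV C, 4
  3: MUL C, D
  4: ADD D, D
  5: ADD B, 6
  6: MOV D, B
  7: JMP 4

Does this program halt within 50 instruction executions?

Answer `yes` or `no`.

Answer: no

Derivation:
Step 1: PC=0 exec 'SUB B, D'. After: A=0 B=0 C=0 D=0 ZF=1 PC=1
Step 2: PC=1 exec 'MOV A, C'. After: A=0 B=0 C=0 D=0 ZF=1 PC=2
Step 3: PC=2 exec 'MOV C, 4'. After: A=0 B=0 C=4 D=0 ZF=1 PC=3
Step 4: PC=3 exec 'MUL C, D'. After: A=0 B=0 C=0 D=0 ZF=1 PC=4
Step 5: PC=4 exec 'ADD D, D'. After: A=0 B=0 C=0 D=0 ZF=1 PC=5
Step 6: PC=5 exec 'ADD B, 6'. After: A=0 B=6 C=0 D=0 ZF=0 PC=6
Step 7: PC=6 exec 'MOV D, B'. After: A=0 B=6 C=0 D=6 ZF=0 PC=7
Step 8: PC=7 exec 'JMP 4'. After: A=0 B=6 C=0 D=6 ZF=0 PC=4
Step 9: PC=4 exec 'ADD D, D'. After: A=0 B=6 C=0 D=12 ZF=0 PC=5
Step 10: PC=5 exec 'ADD B, 6'. After: A=0 B=12 C=0 D=12 ZF=0 PC=6
Step 11: PC=6 exec 'MOV D, B'. After: A=0 B=12 C=0 D=12 ZF=0 PC=7
Step 12: PC=7 exec 'JMP 4'. After: A=0 B=12 C=0 D=12 ZF=0 PC=4
Step 13: PC=4 exec 'ADD D, D'. After: A=0 B=12 C=0 D=24 ZF=0 PC=5
Step 14: PC=5 exec 'ADD B, 6'. After: A=0 B=18 C=0 D=24 ZF=0 PC=6
Step 15: PC=6 exec 'MOV D, B'. After: A=0 B=18 C=0 D=18 ZF=0 PC=7
After 50 steps: not halted. PC revisits the same instructions with no path to HALT; will never halt.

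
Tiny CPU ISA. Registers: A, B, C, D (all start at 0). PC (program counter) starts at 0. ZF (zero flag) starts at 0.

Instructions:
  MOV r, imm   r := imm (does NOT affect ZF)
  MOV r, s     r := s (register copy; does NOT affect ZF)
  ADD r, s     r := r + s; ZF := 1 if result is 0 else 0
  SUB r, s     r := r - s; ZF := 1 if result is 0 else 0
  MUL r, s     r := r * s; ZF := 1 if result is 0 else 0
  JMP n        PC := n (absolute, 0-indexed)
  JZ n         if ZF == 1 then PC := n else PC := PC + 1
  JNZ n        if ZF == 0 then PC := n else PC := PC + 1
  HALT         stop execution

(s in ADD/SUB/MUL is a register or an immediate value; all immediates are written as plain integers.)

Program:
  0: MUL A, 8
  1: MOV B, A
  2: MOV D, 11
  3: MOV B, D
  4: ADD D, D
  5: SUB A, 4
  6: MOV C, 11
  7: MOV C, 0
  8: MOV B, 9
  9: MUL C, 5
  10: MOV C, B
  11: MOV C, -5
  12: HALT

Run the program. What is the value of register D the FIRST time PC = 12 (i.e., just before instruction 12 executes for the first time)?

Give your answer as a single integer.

Step 1: PC=0 exec 'MUL A, 8'. After: A=0 B=0 C=0 D=0 ZF=1 PC=1
Step 2: PC=1 exec 'MOV B, A'. After: A=0 B=0 C=0 D=0 ZF=1 PC=2
Step 3: PC=2 exec 'MOV D, 11'. After: A=0 B=0 C=0 D=11 ZF=1 PC=3
Step 4: PC=3 exec 'MOV B, D'. After: A=0 B=11 C=0 D=11 ZF=1 PC=4
Step 5: PC=4 exec 'ADD D, D'. After: A=0 B=11 C=0 D=22 ZF=0 PC=5
Step 6: PC=5 exec 'SUB A, 4'. After: A=-4 B=11 C=0 D=22 ZF=0 PC=6
Step 7: PC=6 exec 'MOV C, 11'. After: A=-4 B=11 C=11 D=22 ZF=0 PC=7
Step 8: PC=7 exec 'MOV C, 0'. After: A=-4 B=11 C=0 D=22 ZF=0 PC=8
Step 9: PC=8 exec 'MOV B, 9'. After: A=-4 B=9 C=0 D=22 ZF=0 PC=9
Step 10: PC=9 exec 'MUL C, 5'. After: A=-4 B=9 C=0 D=22 ZF=1 PC=10
Step 11: PC=10 exec 'MOV C, B'. After: A=-4 B=9 C=9 D=22 ZF=1 PC=11
Step 12: PC=11 exec 'MOV C, -5'. After: A=-4 B=9 C=-5 D=22 ZF=1 PC=12
First time PC=12: D=22

22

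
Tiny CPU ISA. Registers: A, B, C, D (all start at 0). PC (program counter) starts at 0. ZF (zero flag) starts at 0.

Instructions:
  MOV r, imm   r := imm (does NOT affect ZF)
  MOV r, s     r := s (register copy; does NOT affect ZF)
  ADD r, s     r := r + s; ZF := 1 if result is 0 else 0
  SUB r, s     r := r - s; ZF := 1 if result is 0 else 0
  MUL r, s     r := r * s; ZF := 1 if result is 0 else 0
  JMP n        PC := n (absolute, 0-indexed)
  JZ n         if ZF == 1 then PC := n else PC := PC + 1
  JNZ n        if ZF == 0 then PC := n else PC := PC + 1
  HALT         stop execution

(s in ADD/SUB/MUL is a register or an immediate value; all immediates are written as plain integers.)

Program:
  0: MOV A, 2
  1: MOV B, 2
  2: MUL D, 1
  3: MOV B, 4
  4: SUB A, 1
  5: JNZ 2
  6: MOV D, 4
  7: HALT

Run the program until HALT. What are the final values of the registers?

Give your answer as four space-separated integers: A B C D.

Answer: 0 4 0 4

Derivation:
Step 1: PC=0 exec 'MOV A, 2'. After: A=2 B=0 C=0 D=0 ZF=0 PC=1
Step 2: PC=1 exec 'MOV B, 2'. After: A=2 B=2 C=0 D=0 ZF=0 PC=2
Step 3: PC=2 exec 'MUL D, 1'. After: A=2 B=2 C=0 D=0 ZF=1 PC=3
Step 4: PC=3 exec 'MOV B, 4'. After: A=2 B=4 C=0 D=0 ZF=1 PC=4
Step 5: PC=4 exec 'SUB A, 1'. After: A=1 B=4 C=0 D=0 ZF=0 PC=5
Step 6: PC=5 exec 'JNZ 2'. After: A=1 B=4 C=0 D=0 ZF=0 PC=2
Step 7: PC=2 exec 'MUL D, 1'. After: A=1 B=4 C=0 D=0 ZF=1 PC=3
Step 8: PC=3 exec 'MOV B, 4'. After: A=1 B=4 C=0 D=0 ZF=1 PC=4
Step 9: PC=4 exec 'SUB A, 1'. After: A=0 B=4 C=0 D=0 ZF=1 PC=5
Step 10: PC=5 exec 'JNZ 2'. After: A=0 B=4 C=0 D=0 ZF=1 PC=6
Step 11: PC=6 exec 'MOV D, 4'. After: A=0 B=4 C=0 D=4 ZF=1 PC=7
Step 12: PC=7 exec 'HALT'. After: A=0 B=4 C=0 D=4 ZF=1 PC=7 HALTED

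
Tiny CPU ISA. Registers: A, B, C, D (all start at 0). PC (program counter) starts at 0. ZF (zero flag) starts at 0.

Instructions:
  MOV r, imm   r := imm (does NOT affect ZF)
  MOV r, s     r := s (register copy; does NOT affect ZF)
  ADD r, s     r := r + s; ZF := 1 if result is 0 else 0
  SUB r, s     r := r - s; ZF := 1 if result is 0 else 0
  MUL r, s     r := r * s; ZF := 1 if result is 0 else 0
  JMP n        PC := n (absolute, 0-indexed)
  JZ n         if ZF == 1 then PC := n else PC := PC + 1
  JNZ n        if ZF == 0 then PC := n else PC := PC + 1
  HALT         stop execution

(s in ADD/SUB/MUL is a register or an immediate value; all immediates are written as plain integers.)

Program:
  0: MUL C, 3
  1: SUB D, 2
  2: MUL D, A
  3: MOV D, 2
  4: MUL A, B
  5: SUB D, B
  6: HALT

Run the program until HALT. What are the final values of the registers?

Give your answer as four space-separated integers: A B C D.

Step 1: PC=0 exec 'MUL C, 3'. After: A=0 B=0 C=0 D=0 ZF=1 PC=1
Step 2: PC=1 exec 'SUB D, 2'. After: A=0 B=0 C=0 D=-2 ZF=0 PC=2
Step 3: PC=2 exec 'MUL D, A'. After: A=0 B=0 C=0 D=0 ZF=1 PC=3
Step 4: PC=3 exec 'MOV D, 2'. After: A=0 B=0 C=0 D=2 ZF=1 PC=4
Step 5: PC=4 exec 'MUL A, B'. After: A=0 B=0 C=0 D=2 ZF=1 PC=5
Step 6: PC=5 exec 'SUB D, B'. After: A=0 B=0 C=0 D=2 ZF=0 PC=6
Step 7: PC=6 exec 'HALT'. After: A=0 B=0 C=0 D=2 ZF=0 PC=6 HALTED

Answer: 0 0 0 2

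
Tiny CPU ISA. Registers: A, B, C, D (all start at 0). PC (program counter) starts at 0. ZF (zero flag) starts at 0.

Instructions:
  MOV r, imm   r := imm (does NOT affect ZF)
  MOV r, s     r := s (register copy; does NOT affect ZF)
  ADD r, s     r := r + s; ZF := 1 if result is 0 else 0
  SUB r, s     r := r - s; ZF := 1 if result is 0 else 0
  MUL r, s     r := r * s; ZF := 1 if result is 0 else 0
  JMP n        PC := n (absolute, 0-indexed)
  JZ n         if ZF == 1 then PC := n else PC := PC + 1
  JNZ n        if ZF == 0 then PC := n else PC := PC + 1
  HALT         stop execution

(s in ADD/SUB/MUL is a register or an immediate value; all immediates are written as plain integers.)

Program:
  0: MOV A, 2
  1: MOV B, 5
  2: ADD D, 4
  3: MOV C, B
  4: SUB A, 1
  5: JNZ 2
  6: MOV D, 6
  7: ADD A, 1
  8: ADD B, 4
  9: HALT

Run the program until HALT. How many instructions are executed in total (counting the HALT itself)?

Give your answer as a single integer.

Answer: 14

Derivation:
Step 1: PC=0 exec 'MOV A, 2'. After: A=2 B=0 C=0 D=0 ZF=0 PC=1
Step 2: PC=1 exec 'MOV B, 5'. After: A=2 B=5 C=0 D=0 ZF=0 PC=2
Step 3: PC=2 exec 'ADD D, 4'. After: A=2 B=5 C=0 D=4 ZF=0 PC=3
Step 4: PC=3 exec 'MOV C, B'. After: A=2 B=5 C=5 D=4 ZF=0 PC=4
Step 5: PC=4 exec 'SUB A, 1'. After: A=1 B=5 C=5 D=4 ZF=0 PC=5
Step 6: PC=5 exec 'JNZ 2'. After: A=1 B=5 C=5 D=4 ZF=0 PC=2
Step 7: PC=2 exec 'ADD D, 4'. After: A=1 B=5 C=5 D=8 ZF=0 PC=3
Step 8: PC=3 exec 'MOV C, B'. After: A=1 B=5 C=5 D=8 ZF=0 PC=4
Step 9: PC=4 exec 'SUB A, 1'. After: A=0 B=5 C=5 D=8 ZF=1 PC=5
Step 10: PC=5 exec 'JNZ 2'. After: A=0 B=5 C=5 D=8 ZF=1 PC=6
Step 11: PC=6 exec 'MOV D, 6'. After: A=0 B=5 C=5 D=6 ZF=1 PC=7
Step 12: PC=7 exec 'ADD A, 1'. After: A=1 B=5 C=5 D=6 ZF=0 PC=8
Step 13: PC=8 exec 'ADD B, 4'. After: A=1 B=9 C=5 D=6 ZF=0 PC=9
Step 14: PC=9 exec 'HALT'. After: A=1 B=9 C=5 D=6 ZF=0 PC=9 HALTED
Total instructions executed: 14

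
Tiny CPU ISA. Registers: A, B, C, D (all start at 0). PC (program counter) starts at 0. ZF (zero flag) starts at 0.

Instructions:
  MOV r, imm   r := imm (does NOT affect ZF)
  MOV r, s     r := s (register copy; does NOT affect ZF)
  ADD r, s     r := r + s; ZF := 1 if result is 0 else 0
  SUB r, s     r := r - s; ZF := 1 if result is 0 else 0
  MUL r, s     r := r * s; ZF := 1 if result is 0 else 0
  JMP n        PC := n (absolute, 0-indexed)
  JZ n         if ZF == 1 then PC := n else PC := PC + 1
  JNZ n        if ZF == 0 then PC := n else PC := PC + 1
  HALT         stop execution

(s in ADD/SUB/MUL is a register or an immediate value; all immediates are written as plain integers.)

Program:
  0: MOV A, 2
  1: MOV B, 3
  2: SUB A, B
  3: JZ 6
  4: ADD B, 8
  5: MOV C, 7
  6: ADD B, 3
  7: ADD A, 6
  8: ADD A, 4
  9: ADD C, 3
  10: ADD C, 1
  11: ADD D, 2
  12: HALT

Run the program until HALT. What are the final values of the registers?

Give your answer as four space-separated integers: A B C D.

Answer: 9 14 11 2

Derivation:
Step 1: PC=0 exec 'MOV A, 2'. After: A=2 B=0 C=0 D=0 ZF=0 PC=1
Step 2: PC=1 exec 'MOV B, 3'. After: A=2 B=3 C=0 D=0 ZF=0 PC=2
Step 3: PC=2 exec 'SUB A, B'. After: A=-1 B=3 C=0 D=0 ZF=0 PC=3
Step 4: PC=3 exec 'JZ 6'. After: A=-1 B=3 C=0 D=0 ZF=0 PC=4
Step 5: PC=4 exec 'ADD B, 8'. After: A=-1 B=11 C=0 D=0 ZF=0 PC=5
Step 6: PC=5 exec 'MOV C, 7'. After: A=-1 B=11 C=7 D=0 ZF=0 PC=6
Step 7: PC=6 exec 'ADD B, 3'. After: A=-1 B=14 C=7 D=0 ZF=0 PC=7
Step 8: PC=7 exec 'ADD A, 6'. After: A=5 B=14 C=7 D=0 ZF=0 PC=8
Step 9: PC=8 exec 'ADD A, 4'. After: A=9 B=14 C=7 D=0 ZF=0 PC=9
Step 10: PC=9 exec 'ADD C, 3'. After: A=9 B=14 C=10 D=0 ZF=0 PC=10
Step 11: PC=10 exec 'ADD C, 1'. After: A=9 B=14 C=11 D=0 ZF=0 PC=11
Step 12: PC=11 exec 'ADD D, 2'. After: A=9 B=14 C=11 D=2 ZF=0 PC=12
Step 13: PC=12 exec 'HALT'. After: A=9 B=14 C=11 D=2 ZF=0 PC=12 HALTED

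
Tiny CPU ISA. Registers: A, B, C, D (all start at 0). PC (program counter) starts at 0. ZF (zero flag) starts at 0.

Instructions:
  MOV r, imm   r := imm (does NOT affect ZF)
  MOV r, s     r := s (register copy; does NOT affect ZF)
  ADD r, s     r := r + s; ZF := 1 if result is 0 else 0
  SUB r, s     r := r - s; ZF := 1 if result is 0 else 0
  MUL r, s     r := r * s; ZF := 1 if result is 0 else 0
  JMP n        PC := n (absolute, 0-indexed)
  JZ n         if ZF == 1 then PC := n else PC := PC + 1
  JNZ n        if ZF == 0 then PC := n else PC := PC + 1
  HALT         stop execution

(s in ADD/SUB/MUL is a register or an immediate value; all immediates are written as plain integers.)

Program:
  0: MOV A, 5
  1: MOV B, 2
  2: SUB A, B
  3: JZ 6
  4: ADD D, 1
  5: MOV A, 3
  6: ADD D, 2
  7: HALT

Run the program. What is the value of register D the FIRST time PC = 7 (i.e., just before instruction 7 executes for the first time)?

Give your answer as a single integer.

Step 1: PC=0 exec 'MOV A, 5'. After: A=5 B=0 C=0 D=0 ZF=0 PC=1
Step 2: PC=1 exec 'MOV B, 2'. After: A=5 B=2 C=0 D=0 ZF=0 PC=2
Step 3: PC=2 exec 'SUB A, B'. After: A=3 B=2 C=0 D=0 ZF=0 PC=3
Step 4: PC=3 exec 'JZ 6'. After: A=3 B=2 C=0 D=0 ZF=0 PC=4
Step 5: PC=4 exec 'ADD D, 1'. After: A=3 B=2 C=0 D=1 ZF=0 PC=5
Step 6: PC=5 exec 'MOV A, 3'. After: A=3 B=2 C=0 D=1 ZF=0 PC=6
Step 7: PC=6 exec 'ADD D, 2'. After: A=3 B=2 C=0 D=3 ZF=0 PC=7
First time PC=7: D=3

3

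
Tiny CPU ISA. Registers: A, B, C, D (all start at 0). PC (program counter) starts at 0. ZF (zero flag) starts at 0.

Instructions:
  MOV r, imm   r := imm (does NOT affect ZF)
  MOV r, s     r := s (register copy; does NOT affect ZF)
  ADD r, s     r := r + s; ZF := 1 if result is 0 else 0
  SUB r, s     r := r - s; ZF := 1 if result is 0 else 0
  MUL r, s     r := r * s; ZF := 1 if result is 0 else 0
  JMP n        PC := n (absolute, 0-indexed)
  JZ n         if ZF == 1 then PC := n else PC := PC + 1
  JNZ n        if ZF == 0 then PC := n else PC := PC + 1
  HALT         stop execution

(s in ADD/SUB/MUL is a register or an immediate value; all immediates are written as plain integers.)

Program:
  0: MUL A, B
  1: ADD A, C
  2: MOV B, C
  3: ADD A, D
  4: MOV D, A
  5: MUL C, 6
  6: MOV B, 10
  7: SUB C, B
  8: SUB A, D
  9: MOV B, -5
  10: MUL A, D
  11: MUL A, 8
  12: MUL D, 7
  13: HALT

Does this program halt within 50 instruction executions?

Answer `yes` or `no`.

Step 1: PC=0 exec 'MUL A, B'. After: A=0 B=0 C=0 D=0 ZF=1 PC=1
Step 2: PC=1 exec 'ADD A, C'. After: A=0 B=0 C=0 D=0 ZF=1 PC=2
Step 3: PC=2 exec 'MOV B, C'. After: A=0 B=0 C=0 D=0 ZF=1 PC=3
Step 4: PC=3 exec 'ADD A, D'. After: A=0 B=0 C=0 D=0 ZF=1 PC=4
Step 5: PC=4 exec 'MOV D, A'. After: A=0 B=0 C=0 D=0 ZF=1 PC=5
Step 6: PC=5 exec 'MUL C, 6'. After: A=0 B=0 C=0 D=0 ZF=1 PC=6
Step 7: PC=6 exec 'MOV B, 10'. After: A=0 B=10 C=0 D=0 ZF=1 PC=7
Step 8: PC=7 exec 'SUB C, B'. After: A=0 B=10 C=-10 D=0 ZF=0 PC=8
Step 9: PC=8 exec 'SUB A, D'. After: A=0 B=10 C=-10 D=0 ZF=1 PC=9
Step 10: PC=9 exec 'MOV B, -5'. After: A=0 B=-5 C=-10 D=0 ZF=1 PC=10
Step 11: PC=10 exec 'MUL A, D'. After: A=0 B=-5 C=-10 D=0 ZF=1 PC=11
Step 12: PC=11 exec 'MUL A, 8'. After: A=0 B=-5 C=-10 D=0 ZF=1 PC=12
Step 13: PC=12 exec 'MUL D, 7'. After: A=0 B=-5 C=-10 D=0 ZF=1 PC=13
Step 14: PC=13 exec 'HALT'. After: A=0 B=-5 C=-10 D=0 ZF=1 PC=13 HALTED

Answer: yes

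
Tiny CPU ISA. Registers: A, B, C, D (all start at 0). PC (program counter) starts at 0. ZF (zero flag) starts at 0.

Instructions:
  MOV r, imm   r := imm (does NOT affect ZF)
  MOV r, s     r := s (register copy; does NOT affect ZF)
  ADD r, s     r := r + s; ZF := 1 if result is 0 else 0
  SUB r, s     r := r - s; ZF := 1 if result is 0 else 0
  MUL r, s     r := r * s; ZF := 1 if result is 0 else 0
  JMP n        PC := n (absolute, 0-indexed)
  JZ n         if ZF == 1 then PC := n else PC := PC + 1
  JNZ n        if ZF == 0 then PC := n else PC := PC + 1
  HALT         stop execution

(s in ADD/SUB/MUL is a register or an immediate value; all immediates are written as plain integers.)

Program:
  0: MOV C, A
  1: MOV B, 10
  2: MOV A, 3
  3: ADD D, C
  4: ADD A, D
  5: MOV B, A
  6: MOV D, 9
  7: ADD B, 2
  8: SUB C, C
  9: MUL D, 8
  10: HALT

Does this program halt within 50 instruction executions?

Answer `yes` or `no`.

Answer: yes

Derivation:
Step 1: PC=0 exec 'MOV C, A'. After: A=0 B=0 C=0 D=0 ZF=0 PC=1
Step 2: PC=1 exec 'MOV B, 10'. After: A=0 B=10 C=0 D=0 ZF=0 PC=2
Step 3: PC=2 exec 'MOV A, 3'. After: A=3 B=10 C=0 D=0 ZF=0 PC=3
Step 4: PC=3 exec 'ADD D, C'. After: A=3 B=10 C=0 D=0 ZF=1 PC=4
Step 5: PC=4 exec 'ADD A, D'. After: A=3 B=10 C=0 D=0 ZF=0 PC=5
Step 6: PC=5 exec 'MOV B, A'. After: A=3 B=3 C=0 D=0 ZF=0 PC=6
Step 7: PC=6 exec 'MOV D, 9'. After: A=3 B=3 C=0 D=9 ZF=0 PC=7
Step 8: PC=7 exec 'ADD B, 2'. After: A=3 B=5 C=0 D=9 ZF=0 PC=8
Step 9: PC=8 exec 'SUB C, C'. After: A=3 B=5 C=0 D=9 ZF=1 PC=9
Step 10: PC=9 exec 'MUL D, 8'. After: A=3 B=5 C=0 D=72 ZF=0 PC=10
Step 11: PC=10 exec 'HALT'. After: A=3 B=5 C=0 D=72 ZF=0 PC=10 HALTED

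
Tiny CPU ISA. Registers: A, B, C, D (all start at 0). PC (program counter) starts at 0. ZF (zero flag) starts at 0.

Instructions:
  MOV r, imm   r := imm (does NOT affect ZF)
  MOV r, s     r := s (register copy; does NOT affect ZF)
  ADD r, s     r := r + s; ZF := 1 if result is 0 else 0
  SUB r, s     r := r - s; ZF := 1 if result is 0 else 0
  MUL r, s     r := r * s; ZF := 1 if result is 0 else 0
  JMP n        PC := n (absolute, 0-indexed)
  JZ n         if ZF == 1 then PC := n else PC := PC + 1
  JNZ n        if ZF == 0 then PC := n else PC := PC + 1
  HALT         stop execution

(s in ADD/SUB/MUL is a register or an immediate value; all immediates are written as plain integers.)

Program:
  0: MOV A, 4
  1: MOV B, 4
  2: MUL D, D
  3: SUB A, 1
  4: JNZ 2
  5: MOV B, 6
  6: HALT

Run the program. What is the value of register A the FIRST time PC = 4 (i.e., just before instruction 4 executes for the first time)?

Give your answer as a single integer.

Step 1: PC=0 exec 'MOV A, 4'. After: A=4 B=0 C=0 D=0 ZF=0 PC=1
Step 2: PC=1 exec 'MOV B, 4'. After: A=4 B=4 C=0 D=0 ZF=0 PC=2
Step 3: PC=2 exec 'MUL D, D'. After: A=4 B=4 C=0 D=0 ZF=1 PC=3
Step 4: PC=3 exec 'SUB A, 1'. After: A=3 B=4 C=0 D=0 ZF=0 PC=4
First time PC=4: A=3

3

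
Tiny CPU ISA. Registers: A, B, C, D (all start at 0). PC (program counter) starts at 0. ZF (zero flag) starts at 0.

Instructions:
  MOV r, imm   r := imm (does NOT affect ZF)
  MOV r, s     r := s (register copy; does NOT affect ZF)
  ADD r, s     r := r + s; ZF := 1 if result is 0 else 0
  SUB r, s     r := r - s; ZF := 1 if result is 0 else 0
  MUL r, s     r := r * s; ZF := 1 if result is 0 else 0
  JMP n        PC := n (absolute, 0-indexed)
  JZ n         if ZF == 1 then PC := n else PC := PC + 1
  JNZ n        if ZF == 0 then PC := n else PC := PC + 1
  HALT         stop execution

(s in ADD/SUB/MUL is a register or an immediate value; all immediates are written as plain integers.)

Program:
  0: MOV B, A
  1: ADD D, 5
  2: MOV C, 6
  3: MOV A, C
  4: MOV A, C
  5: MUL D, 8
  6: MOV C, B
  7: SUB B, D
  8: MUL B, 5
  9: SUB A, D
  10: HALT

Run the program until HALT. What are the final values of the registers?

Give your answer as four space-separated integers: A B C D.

Answer: -34 -200 0 40

Derivation:
Step 1: PC=0 exec 'MOV B, A'. After: A=0 B=0 C=0 D=0 ZF=0 PC=1
Step 2: PC=1 exec 'ADD D, 5'. After: A=0 B=0 C=0 D=5 ZF=0 PC=2
Step 3: PC=2 exec 'MOV C, 6'. After: A=0 B=0 C=6 D=5 ZF=0 PC=3
Step 4: PC=3 exec 'MOV A, C'. After: A=6 B=0 C=6 D=5 ZF=0 PC=4
Step 5: PC=4 exec 'MOV A, C'. After: A=6 B=0 C=6 D=5 ZF=0 PC=5
Step 6: PC=5 exec 'MUL D, 8'. After: A=6 B=0 C=6 D=40 ZF=0 PC=6
Step 7: PC=6 exec 'MOV C, B'. After: A=6 B=0 C=0 D=40 ZF=0 PC=7
Step 8: PC=7 exec 'SUB B, D'. After: A=6 B=-40 C=0 D=40 ZF=0 PC=8
Step 9: PC=8 exec 'MUL B, 5'. After: A=6 B=-200 C=0 D=40 ZF=0 PC=9
Step 10: PC=9 exec 'SUB A, D'. After: A=-34 B=-200 C=0 D=40 ZF=0 PC=10
Step 11: PC=10 exec 'HALT'. After: A=-34 B=-200 C=0 D=40 ZF=0 PC=10 HALTED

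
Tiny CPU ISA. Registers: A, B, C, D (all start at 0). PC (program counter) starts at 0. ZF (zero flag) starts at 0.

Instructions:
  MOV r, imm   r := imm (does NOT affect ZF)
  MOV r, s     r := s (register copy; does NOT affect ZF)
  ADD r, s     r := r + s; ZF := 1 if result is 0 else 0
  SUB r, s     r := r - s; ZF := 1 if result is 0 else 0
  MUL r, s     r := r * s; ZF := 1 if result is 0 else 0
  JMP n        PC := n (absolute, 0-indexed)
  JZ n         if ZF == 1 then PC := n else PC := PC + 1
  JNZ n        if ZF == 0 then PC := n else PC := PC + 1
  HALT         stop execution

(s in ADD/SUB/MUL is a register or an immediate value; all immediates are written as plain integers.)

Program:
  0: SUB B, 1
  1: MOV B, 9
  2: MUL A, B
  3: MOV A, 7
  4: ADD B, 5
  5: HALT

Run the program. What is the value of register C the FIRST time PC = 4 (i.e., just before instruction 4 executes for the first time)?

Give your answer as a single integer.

Step 1: PC=0 exec 'SUB B, 1'. After: A=0 B=-1 C=0 D=0 ZF=0 PC=1
Step 2: PC=1 exec 'MOV B, 9'. After: A=0 B=9 C=0 D=0 ZF=0 PC=2
Step 3: PC=2 exec 'MUL A, B'. After: A=0 B=9 C=0 D=0 ZF=1 PC=3
Step 4: PC=3 exec 'MOV A, 7'. After: A=7 B=9 C=0 D=0 ZF=1 PC=4
First time PC=4: C=0

0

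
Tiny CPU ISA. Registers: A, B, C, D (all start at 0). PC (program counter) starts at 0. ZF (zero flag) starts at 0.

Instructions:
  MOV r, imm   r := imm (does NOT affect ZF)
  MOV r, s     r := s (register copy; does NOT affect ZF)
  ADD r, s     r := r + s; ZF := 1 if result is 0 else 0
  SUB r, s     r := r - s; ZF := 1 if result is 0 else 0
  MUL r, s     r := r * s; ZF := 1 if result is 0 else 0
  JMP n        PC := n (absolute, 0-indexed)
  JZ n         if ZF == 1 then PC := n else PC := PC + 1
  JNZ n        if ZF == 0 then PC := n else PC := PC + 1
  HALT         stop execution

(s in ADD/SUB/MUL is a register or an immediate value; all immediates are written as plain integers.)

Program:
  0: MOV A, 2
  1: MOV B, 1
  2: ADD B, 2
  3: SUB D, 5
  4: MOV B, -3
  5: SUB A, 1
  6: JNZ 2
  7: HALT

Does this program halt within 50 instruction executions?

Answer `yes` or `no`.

Step 1: PC=0 exec 'MOV A, 2'. After: A=2 B=0 C=0 D=0 ZF=0 PC=1
Step 2: PC=1 exec 'MOV B, 1'. After: A=2 B=1 C=0 D=0 ZF=0 PC=2
Step 3: PC=2 exec 'ADD B, 2'. After: A=2 B=3 C=0 D=0 ZF=0 PC=3
Step 4: PC=3 exec 'SUB D, 5'. After: A=2 B=3 C=0 D=-5 ZF=0 PC=4
Step 5: PC=4 exec 'MOV B, -3'. After: A=2 B=-3 C=0 D=-5 ZF=0 PC=5
Step 6: PC=5 exec 'SUB A, 1'. After: A=1 B=-3 C=0 D=-5 ZF=0 PC=6
Step 7: PC=6 exec 'JNZ 2'. After: A=1 B=-3 C=0 D=-5 ZF=0 PC=2
Step 8: PC=2 exec 'ADD B, 2'. After: A=1 B=-1 C=0 D=-5 ZF=0 PC=3
Step 9: PC=3 exec 'SUB D, 5'. After: A=1 B=-1 C=0 D=-10 ZF=0 PC=4
Step 10: PC=4 exec 'MOV B, -3'. After: A=1 B=-3 C=0 D=-10 ZF=0 PC=5
Step 11: PC=5 exec 'SUB A, 1'. After: A=0 B=-3 C=0 D=-10 ZF=1 PC=6
Step 12: PC=6 exec 'JNZ 2'. After: A=0 B=-3 C=0 D=-10 ZF=1 PC=7
Step 13: PC=7 exec 'HALT'. After: A=0 B=-3 C=0 D=-10 ZF=1 PC=7 HALTED

Answer: yes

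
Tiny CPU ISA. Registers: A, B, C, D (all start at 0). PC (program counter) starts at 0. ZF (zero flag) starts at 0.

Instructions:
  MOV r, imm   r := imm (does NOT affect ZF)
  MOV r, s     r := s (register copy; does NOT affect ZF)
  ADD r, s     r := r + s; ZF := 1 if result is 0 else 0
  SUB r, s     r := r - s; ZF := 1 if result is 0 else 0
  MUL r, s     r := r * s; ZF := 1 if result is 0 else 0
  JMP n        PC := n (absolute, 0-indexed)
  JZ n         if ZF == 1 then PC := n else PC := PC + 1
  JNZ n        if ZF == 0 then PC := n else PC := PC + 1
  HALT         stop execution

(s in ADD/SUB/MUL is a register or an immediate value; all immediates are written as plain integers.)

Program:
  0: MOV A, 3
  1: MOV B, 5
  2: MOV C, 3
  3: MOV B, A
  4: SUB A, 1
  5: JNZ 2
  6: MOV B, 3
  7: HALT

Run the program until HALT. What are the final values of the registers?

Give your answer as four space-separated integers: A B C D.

Step 1: PC=0 exec 'MOV A, 3'. After: A=3 B=0 C=0 D=0 ZF=0 PC=1
Step 2: PC=1 exec 'MOV B, 5'. After: A=3 B=5 C=0 D=0 ZF=0 PC=2
Step 3: PC=2 exec 'MOV C, 3'. After: A=3 B=5 C=3 D=0 ZF=0 PC=3
Step 4: PC=3 exec 'MOV B, A'. After: A=3 B=3 C=3 D=0 ZF=0 PC=4
Step 5: PC=4 exec 'SUB A, 1'. After: A=2 B=3 C=3 D=0 ZF=0 PC=5
Step 6: PC=5 exec 'JNZ 2'. After: A=2 B=3 C=3 D=0 ZF=0 PC=2
Step 7: PC=2 exec 'MOV C, 3'. After: A=2 B=3 C=3 D=0 ZF=0 PC=3
Step 8: PC=3 exec 'MOV B, A'. After: A=2 B=2 C=3 D=0 ZF=0 PC=4
Step 9: PC=4 exec 'SUB A, 1'. After: A=1 B=2 C=3 D=0 ZF=0 PC=5
Step 10: PC=5 exec 'JNZ 2'. After: A=1 B=2 C=3 D=0 ZF=0 PC=2
Step 11: PC=2 exec 'MOV C, 3'. After: A=1 B=2 C=3 D=0 ZF=0 PC=3
Step 12: PC=3 exec 'MOV B, A'. After: A=1 B=1 C=3 D=0 ZF=0 PC=4
Step 13: PC=4 exec 'SUB A, 1'. After: A=0 B=1 C=3 D=0 ZF=1 PC=5
Step 14: PC=5 exec 'JNZ 2'. After: A=0 B=1 C=3 D=0 ZF=1 PC=6
Step 15: PC=6 exec 'MOV B, 3'. After: A=0 B=3 C=3 D=0 ZF=1 PC=7
Step 16: PC=7 exec 'HALT'. After: A=0 B=3 C=3 D=0 ZF=1 PC=7 HALTED

Answer: 0 3 3 0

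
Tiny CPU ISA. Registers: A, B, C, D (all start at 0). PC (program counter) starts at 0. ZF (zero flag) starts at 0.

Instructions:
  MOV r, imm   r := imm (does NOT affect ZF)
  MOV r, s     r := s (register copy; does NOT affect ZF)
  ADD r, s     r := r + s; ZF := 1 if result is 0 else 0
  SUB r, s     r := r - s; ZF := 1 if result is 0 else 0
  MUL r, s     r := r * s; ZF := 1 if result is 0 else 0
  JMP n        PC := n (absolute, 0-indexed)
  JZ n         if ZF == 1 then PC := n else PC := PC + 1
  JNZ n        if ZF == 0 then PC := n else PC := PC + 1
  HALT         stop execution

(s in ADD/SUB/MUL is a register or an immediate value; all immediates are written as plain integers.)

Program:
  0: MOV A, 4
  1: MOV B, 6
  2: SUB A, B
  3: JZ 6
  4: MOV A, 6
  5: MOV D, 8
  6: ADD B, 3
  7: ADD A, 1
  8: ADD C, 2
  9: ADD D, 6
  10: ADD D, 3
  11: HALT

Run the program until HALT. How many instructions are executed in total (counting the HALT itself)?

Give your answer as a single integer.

Answer: 12

Derivation:
Step 1: PC=0 exec 'MOV A, 4'. After: A=4 B=0 C=0 D=0 ZF=0 PC=1
Step 2: PC=1 exec 'MOV B, 6'. After: A=4 B=6 C=0 D=0 ZF=0 PC=2
Step 3: PC=2 exec 'SUB A, B'. After: A=-2 B=6 C=0 D=0 ZF=0 PC=3
Step 4: PC=3 exec 'JZ 6'. After: A=-2 B=6 C=0 D=0 ZF=0 PC=4
Step 5: PC=4 exec 'MOV A, 6'. After: A=6 B=6 C=0 D=0 ZF=0 PC=5
Step 6: PC=5 exec 'MOV D, 8'. After: A=6 B=6 C=0 D=8 ZF=0 PC=6
Step 7: PC=6 exec 'ADD B, 3'. After: A=6 B=9 C=0 D=8 ZF=0 PC=7
Step 8: PC=7 exec 'ADD A, 1'. After: A=7 B=9 C=0 D=8 ZF=0 PC=8
Step 9: PC=8 exec 'ADD C, 2'. After: A=7 B=9 C=2 D=8 ZF=0 PC=9
Step 10: PC=9 exec 'ADD D, 6'. After: A=7 B=9 C=2 D=14 ZF=0 PC=10
Step 11: PC=10 exec 'ADD D, 3'. After: A=7 B=9 C=2 D=17 ZF=0 PC=11
Step 12: PC=11 exec 'HALT'. After: A=7 B=9 C=2 D=17 ZF=0 PC=11 HALTED
Total instructions executed: 12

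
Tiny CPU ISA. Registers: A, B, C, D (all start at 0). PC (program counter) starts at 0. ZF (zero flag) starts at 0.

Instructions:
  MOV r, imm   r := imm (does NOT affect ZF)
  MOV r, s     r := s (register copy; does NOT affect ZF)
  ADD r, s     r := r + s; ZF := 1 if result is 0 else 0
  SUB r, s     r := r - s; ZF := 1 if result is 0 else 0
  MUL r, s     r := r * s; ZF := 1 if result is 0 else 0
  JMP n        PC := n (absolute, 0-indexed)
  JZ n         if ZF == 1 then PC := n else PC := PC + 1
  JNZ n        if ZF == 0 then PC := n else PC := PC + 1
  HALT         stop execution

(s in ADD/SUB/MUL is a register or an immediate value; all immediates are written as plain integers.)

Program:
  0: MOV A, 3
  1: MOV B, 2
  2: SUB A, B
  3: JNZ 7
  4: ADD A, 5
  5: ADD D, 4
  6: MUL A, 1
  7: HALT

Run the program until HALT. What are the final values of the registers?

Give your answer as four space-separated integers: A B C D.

Answer: 1 2 0 0

Derivation:
Step 1: PC=0 exec 'MOV A, 3'. After: A=3 B=0 C=0 D=0 ZF=0 PC=1
Step 2: PC=1 exec 'MOV B, 2'. After: A=3 B=2 C=0 D=0 ZF=0 PC=2
Step 3: PC=2 exec 'SUB A, B'. After: A=1 B=2 C=0 D=0 ZF=0 PC=3
Step 4: PC=3 exec 'JNZ 7'. After: A=1 B=2 C=0 D=0 ZF=0 PC=7
Step 5: PC=7 exec 'HALT'. After: A=1 B=2 C=0 D=0 ZF=0 PC=7 HALTED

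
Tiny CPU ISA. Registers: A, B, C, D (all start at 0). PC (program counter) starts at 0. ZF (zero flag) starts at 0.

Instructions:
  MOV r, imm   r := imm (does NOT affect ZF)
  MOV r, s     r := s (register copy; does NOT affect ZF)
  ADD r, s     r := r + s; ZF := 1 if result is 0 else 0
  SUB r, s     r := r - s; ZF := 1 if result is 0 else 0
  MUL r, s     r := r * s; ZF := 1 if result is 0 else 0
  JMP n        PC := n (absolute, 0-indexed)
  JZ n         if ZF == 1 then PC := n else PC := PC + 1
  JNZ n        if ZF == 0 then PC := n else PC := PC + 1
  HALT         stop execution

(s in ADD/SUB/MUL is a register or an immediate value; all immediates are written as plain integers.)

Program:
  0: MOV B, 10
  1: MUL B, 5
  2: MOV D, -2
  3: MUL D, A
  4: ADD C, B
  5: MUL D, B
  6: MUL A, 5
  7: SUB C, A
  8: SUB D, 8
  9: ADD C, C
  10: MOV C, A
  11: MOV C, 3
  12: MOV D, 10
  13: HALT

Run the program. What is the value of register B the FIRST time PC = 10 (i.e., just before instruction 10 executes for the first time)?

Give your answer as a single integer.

Step 1: PC=0 exec 'MOV B, 10'. After: A=0 B=10 C=0 D=0 ZF=0 PC=1
Step 2: PC=1 exec 'MUL B, 5'. After: A=0 B=50 C=0 D=0 ZF=0 PC=2
Step 3: PC=2 exec 'MOV D, -2'. After: A=0 B=50 C=0 D=-2 ZF=0 PC=3
Step 4: PC=3 exec 'MUL D, A'. After: A=0 B=50 C=0 D=0 ZF=1 PC=4
Step 5: PC=4 exec 'ADD C, B'. After: A=0 B=50 C=50 D=0 ZF=0 PC=5
Step 6: PC=5 exec 'MUL D, B'. After: A=0 B=50 C=50 D=0 ZF=1 PC=6
Step 7: PC=6 exec 'MUL A, 5'. After: A=0 B=50 C=50 D=0 ZF=1 PC=7
Step 8: PC=7 exec 'SUB C, A'. After: A=0 B=50 C=50 D=0 ZF=0 PC=8
Step 9: PC=8 exec 'SUB D, 8'. After: A=0 B=50 C=50 D=-8 ZF=0 PC=9
Step 10: PC=9 exec 'ADD C, C'. After: A=0 B=50 C=100 D=-8 ZF=0 PC=10
First time PC=10: B=50

50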